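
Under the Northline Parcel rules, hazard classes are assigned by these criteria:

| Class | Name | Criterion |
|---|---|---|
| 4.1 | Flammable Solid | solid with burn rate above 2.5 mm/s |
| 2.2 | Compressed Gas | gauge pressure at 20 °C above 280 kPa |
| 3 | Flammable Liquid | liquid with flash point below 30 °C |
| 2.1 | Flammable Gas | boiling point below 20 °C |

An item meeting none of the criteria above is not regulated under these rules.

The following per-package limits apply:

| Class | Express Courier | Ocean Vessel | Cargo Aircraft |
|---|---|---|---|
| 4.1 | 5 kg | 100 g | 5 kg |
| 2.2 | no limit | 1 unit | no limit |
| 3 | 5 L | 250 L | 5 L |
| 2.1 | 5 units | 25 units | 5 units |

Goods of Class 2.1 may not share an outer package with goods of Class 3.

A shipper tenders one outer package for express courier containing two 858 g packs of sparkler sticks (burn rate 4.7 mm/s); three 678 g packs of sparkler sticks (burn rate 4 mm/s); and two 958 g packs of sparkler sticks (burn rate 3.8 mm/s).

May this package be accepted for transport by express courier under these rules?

No

Burn rate 4.7 mm/s meets the Class 4.1 criterion (Flammable Solid), so the sparkler sticks are Class 4.1.
Sparkler sticks: burn rate 4 mm/s > 2.5 mm/s → Class 4.1 (Flammable Solid).
With burn rate 3.8 mm/s (> 2.5 mm/s), the sparkler sticks fall in Class 4.1.
Class 4.1 net quantity: (two 858 g packs = 1.716 kg) + (three 678 g packs = 2.034 kg) + (two 958 g packs = 1.916 kg) = 5.666 kg.
That exceeds the Class 4.1 express courier limit of 5 kg.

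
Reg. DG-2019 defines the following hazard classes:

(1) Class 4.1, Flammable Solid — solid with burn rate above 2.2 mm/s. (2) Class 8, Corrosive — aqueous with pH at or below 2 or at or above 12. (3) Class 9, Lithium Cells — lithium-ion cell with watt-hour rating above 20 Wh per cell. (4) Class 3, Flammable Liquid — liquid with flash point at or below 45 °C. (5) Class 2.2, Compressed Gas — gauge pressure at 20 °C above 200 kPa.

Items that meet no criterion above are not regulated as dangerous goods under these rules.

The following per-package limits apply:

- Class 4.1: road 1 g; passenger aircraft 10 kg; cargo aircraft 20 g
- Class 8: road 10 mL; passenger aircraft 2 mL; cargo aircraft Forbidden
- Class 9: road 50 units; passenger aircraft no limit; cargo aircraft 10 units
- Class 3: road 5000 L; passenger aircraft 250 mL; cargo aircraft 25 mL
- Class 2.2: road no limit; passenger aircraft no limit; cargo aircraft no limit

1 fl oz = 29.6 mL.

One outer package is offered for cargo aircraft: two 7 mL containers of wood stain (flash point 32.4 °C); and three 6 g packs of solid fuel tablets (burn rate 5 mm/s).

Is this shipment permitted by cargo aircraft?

With flash point 32.4 °C (≤ 45 °C), the wood stain falls in Class 3.
With burn rate 5 mm/s (> 2.2 mm/s), the solid fuel tablets fall in Class 4.1.
Class 4.1 quantity: three 6 g packs = 18 g.
18 g is within the cargo aircraft limit of 20 g for Class 4.1.
Class 3 quantity: two 7 mL containers = 14 mL.
14 mL ≤ 25 mL (cargo aircraft limit, Class 3) — within limit.
Every hazard class is within its cargo aircraft limit and no segregation rule is violated.

Yes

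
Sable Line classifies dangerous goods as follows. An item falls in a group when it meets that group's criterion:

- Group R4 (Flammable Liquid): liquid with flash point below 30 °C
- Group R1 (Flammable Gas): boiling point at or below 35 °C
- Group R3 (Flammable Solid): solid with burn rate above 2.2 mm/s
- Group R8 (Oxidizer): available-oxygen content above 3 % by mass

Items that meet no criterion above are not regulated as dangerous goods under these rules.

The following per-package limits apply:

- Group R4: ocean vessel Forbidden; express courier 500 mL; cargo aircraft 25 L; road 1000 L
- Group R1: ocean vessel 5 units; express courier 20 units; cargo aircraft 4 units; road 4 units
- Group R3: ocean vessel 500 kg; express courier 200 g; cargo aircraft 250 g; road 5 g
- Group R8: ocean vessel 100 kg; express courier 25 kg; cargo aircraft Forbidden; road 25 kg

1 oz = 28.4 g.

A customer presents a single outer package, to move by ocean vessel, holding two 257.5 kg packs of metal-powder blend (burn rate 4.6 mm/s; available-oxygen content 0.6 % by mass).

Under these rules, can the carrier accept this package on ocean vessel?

With burn rate 4.6 mm/s (> 2.2 mm/s), the metal-powder blend falls in Group R3.
Group R3 quantity: two 257.5 kg packs = 515 kg.
515 kg > 500 kg (ocean vessel limit, Group R3) — over the limit.

No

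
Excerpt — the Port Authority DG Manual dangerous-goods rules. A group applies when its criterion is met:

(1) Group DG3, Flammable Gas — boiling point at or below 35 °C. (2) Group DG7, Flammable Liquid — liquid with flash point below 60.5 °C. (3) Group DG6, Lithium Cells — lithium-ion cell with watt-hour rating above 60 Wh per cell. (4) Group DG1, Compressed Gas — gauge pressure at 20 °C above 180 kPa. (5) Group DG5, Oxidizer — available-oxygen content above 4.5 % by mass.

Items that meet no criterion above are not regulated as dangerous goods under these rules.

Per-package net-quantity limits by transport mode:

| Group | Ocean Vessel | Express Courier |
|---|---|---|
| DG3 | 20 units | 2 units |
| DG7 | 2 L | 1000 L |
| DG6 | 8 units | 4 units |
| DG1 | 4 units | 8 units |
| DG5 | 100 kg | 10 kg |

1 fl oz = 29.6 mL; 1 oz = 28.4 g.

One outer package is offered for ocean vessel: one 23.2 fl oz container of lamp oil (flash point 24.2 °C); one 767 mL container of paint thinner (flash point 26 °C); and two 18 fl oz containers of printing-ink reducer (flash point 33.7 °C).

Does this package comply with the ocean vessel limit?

No

Lamp oil: flash point 24.2 °C < 60.5 °C → Group DG7 (Flammable Liquid).
Paint thinner: flash point 26 °C < 60.5 °C → Group DG7 (Flammable Liquid).
The printing-ink reducer has flash point 33.7 °C, which is < 60.5 °C, so it is Group DG7 (Flammable Liquid).
Total Group DG7: (one 23.2 fl oz container = 686.72 mL) + 767 mL + (two 18 fl oz containers = 1065.6 mL) = 2519.32 mL.
That exceeds the Group DG7 ocean vessel limit of 2 L.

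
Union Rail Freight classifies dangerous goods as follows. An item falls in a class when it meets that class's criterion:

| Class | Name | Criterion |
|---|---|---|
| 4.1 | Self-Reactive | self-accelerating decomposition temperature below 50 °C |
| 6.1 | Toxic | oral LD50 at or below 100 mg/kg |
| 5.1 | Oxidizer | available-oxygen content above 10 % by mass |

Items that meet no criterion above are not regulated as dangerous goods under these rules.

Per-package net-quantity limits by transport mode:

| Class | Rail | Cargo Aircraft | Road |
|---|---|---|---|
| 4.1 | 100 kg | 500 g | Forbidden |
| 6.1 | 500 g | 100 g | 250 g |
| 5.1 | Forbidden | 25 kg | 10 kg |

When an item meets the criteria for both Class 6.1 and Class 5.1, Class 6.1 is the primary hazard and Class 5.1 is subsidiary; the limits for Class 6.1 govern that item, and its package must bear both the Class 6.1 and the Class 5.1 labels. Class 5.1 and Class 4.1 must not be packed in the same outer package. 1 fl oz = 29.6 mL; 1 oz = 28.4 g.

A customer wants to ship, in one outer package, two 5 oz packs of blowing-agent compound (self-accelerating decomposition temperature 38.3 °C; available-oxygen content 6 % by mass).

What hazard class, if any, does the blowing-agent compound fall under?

Class 4.1

Self-accelerating decomposition temperature 38.3 °C meets the Class 4.1 criterion (Self-Reactive), so the blowing-agent compound is Class 4.1.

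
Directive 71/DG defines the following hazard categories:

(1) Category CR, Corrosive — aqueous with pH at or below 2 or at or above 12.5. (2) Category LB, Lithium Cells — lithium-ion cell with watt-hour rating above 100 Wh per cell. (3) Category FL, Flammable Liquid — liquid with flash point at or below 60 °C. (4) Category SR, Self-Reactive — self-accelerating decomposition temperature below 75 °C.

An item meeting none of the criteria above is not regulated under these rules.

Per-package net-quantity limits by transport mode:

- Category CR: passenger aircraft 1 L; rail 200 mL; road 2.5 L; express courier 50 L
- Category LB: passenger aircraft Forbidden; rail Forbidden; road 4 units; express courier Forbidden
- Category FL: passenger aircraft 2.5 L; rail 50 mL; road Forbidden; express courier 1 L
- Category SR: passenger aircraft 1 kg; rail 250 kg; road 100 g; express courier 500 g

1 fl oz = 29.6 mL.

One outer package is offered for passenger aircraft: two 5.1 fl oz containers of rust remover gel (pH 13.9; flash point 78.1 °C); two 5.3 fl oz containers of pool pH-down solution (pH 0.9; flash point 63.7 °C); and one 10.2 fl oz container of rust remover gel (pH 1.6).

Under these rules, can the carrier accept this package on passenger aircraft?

The rust remover gel has pH 13.9, which is ≥ 12.5, so it is Category CR (Corrosive).
Pool pH-down solution: pH 0.9 ≤ 2 → Category CR (Corrosive).
pH 1.6 meets the Category CR criterion (Corrosive), so the rust remover gel is Category CR.
Total Category CR: (two 5.1 fl oz containers = 301.92 mL) + (two 5.3 fl oz containers = 313.76 mL) + (one 10.2 fl oz container = 301.92 mL) = 917.6 mL.
917.6 mL ≤ 1 L (passenger aircraft limit, Category CR) — within limit.

Yes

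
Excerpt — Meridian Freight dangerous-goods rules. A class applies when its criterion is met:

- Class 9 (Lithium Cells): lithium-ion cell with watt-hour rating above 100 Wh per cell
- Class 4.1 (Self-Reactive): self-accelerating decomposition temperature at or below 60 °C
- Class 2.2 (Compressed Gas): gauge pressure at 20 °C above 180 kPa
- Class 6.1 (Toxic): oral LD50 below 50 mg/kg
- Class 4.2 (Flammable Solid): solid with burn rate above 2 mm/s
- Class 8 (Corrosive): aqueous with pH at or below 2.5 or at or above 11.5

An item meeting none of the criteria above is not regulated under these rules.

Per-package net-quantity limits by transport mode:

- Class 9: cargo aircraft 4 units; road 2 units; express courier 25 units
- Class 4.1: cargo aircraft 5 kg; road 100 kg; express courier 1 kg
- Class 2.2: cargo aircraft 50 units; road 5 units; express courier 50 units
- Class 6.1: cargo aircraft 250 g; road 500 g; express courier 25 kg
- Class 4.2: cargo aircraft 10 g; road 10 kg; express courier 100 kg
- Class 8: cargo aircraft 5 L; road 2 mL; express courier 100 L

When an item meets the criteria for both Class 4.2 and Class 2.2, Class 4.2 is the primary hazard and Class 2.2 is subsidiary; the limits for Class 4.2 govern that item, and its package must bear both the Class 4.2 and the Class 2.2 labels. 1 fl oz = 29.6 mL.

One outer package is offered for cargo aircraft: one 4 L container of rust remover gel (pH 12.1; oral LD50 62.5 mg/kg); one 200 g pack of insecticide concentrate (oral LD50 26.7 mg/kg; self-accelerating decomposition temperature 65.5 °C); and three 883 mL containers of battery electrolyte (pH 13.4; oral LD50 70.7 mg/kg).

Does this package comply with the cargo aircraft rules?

No

With pH 12.1 (≥ 11.5), the rust remover gel falls in Class 8.
The insecticide concentrate has oral LD50 26.7 mg/kg, which is < 50 mg/kg, so it is Class 6.1 (Toxic).
pH 13.4 meets the Class 8 criterion (Corrosive), so the battery electrolyte is Class 8.
Class 8 net quantity: 4 L + (three 883 mL containers = 2.649 L) = 6.649 L.
That exceeds the Class 8 cargo aircraft limit of 5 L.
Class 6.1 quantity: 200 g.
That is within the Class 6.1 cargo aircraft limit of 250 g.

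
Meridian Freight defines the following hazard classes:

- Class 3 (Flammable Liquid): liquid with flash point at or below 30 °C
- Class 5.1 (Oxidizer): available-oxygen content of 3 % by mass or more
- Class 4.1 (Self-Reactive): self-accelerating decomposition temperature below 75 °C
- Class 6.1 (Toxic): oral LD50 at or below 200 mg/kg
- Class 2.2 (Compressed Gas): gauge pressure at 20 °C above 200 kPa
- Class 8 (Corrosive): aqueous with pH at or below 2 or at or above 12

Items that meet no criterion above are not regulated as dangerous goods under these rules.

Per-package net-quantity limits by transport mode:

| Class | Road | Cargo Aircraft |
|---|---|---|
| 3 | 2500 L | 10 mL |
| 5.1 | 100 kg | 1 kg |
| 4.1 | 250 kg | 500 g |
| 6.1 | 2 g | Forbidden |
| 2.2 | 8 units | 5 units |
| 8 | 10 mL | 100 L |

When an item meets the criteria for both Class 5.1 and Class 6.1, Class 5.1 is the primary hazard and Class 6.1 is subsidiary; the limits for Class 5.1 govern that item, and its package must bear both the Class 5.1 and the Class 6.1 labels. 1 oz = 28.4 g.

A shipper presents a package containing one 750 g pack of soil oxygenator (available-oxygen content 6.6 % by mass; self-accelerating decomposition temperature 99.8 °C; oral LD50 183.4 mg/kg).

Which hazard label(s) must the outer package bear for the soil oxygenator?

The soil oxygenator has available-oxygen content 6.6 % by mass, which is ≥ 3 % by mass, so it is Class 5.1 (Oxidizer).
Soil oxygenator: oral LD50 183.4 mg/kg ≤ 200 mg/kg → Class 6.1 (Toxic).
By the precedence rule Class 5.1 is primary and Class 6.1 is subsidiary, and that rule requires both labels on the package.

Class 5.1 and 6.1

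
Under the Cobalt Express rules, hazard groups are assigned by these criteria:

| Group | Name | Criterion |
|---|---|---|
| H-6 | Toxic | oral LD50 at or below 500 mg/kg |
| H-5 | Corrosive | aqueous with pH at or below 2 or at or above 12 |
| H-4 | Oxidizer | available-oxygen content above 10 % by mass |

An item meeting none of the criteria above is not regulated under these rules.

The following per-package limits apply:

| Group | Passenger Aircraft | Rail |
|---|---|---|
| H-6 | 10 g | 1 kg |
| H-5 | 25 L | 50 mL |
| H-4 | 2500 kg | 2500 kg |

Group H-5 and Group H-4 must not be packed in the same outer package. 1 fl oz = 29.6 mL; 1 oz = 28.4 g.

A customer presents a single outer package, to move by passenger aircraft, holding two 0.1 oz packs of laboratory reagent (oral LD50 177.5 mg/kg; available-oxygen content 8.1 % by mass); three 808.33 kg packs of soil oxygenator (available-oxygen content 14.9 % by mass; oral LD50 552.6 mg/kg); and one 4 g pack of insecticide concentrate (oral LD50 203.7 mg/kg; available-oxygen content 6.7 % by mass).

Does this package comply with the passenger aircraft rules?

The laboratory reagent has oral LD50 177.5 mg/kg, which is ≤ 500 mg/kg, so it is Group H-6 (Toxic).
Soil oxygenator: available-oxygen content 14.9 % by mass > 10 % by mass → Group H-4 (Oxidizer).
Oral LD50 203.7 mg/kg meets the Group H-6 criterion (Toxic), so the insecticide concentrate is Group H-6.
Total Group H-6: (two 0.1 oz packs = 5.68 g) + 4 g = 9.68 g.
9.68 g ≤ 10 g (passenger aircraft limit, Group H-6) — within limit.
Group H-4 quantity: three 808.33 kg packs = 2424.99 kg.
2424.99 kg ≤ 2500 kg (passenger aircraft limit, Group H-4) — within limit.
The segregation rule (Group H-5 with Group H-4) does not apply to Group H-6 with Group H-4.
Every hazard group is within its passenger aircraft limit and no segregation rule is violated.

Yes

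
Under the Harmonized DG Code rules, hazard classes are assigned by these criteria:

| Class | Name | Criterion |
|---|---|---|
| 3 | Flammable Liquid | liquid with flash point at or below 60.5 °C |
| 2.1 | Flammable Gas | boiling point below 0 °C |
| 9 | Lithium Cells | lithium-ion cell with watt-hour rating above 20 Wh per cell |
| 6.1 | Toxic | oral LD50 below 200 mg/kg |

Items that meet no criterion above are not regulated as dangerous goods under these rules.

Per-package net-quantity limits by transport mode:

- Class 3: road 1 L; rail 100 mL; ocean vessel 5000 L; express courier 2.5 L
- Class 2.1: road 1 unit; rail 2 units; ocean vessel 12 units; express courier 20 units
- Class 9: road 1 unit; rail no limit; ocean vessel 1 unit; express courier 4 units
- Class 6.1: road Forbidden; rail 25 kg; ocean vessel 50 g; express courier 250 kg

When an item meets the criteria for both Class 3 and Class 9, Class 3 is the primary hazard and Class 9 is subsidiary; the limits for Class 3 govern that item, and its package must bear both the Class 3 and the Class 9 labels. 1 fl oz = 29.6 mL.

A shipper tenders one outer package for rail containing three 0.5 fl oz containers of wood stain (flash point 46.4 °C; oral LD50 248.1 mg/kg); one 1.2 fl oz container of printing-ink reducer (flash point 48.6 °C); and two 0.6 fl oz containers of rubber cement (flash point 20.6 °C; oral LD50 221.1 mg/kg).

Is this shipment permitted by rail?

With flash point 46.4 °C (≤ 60.5 °C), the wood stain falls in Class 3.
With flash point 48.6 °C (≤ 60.5 °C), the printing-ink reducer falls in Class 3.
With flash point 20.6 °C (≤ 60.5 °C), the rubber cement falls in Class 3.
Class 3 net quantity: (three 0.5 fl oz containers = 44.4 mL) + (one 1.2 fl oz container = 35.52 mL) + (two 0.6 fl oz containers = 35.52 mL) = 115.44 mL.
That exceeds the Class 3 rail limit of 100 mL.

No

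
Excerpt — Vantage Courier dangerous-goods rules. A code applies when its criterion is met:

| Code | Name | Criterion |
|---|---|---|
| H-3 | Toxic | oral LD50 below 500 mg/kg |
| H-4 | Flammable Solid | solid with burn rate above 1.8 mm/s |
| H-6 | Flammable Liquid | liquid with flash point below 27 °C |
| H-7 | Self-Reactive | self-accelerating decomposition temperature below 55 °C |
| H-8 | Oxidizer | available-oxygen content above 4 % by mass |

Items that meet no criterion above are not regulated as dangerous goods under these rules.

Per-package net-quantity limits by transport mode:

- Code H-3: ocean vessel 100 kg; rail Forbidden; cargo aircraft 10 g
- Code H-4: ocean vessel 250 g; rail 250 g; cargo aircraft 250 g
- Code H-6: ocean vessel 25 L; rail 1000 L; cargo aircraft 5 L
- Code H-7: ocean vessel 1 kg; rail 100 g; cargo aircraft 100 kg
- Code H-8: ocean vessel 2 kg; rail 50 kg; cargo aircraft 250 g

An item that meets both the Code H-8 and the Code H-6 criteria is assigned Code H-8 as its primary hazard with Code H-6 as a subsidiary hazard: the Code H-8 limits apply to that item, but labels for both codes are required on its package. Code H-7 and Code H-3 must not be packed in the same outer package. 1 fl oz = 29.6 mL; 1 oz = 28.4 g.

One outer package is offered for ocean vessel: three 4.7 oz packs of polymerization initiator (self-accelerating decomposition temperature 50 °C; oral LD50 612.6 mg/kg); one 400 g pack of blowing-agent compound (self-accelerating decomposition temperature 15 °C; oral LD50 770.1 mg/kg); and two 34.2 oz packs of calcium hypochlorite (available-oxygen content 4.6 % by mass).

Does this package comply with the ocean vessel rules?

Polymerization initiator: self-accelerating decomposition temperature 50 °C < 55 °C → Code H-7 (Self-Reactive).
The blowing-agent compound has self-accelerating decomposition temperature 15 °C, which is < 55 °C, so it is Code H-7 (Self-Reactive).
Calcium hypochlorite: available-oxygen content 4.6 % by mass > 4 % by mass → Code H-8 (Oxidizer).
Code H-7 net quantity: (three 4.7 oz packs = 400.44 g) + 400 g = 800.44 g.
800.44 g is within the ocean vessel limit of 1 kg for Code H-7.
Code H-8 quantity: two 34.2 oz packs = 1942.56 g.
That is within the Code H-8 ocean vessel limit of 2 kg.
The segregation rule (Code H-7 with Code H-3) does not apply to Code H-7 with Code H-8.
Every hazard code is within its ocean vessel limit and no segregation rule is violated.

Yes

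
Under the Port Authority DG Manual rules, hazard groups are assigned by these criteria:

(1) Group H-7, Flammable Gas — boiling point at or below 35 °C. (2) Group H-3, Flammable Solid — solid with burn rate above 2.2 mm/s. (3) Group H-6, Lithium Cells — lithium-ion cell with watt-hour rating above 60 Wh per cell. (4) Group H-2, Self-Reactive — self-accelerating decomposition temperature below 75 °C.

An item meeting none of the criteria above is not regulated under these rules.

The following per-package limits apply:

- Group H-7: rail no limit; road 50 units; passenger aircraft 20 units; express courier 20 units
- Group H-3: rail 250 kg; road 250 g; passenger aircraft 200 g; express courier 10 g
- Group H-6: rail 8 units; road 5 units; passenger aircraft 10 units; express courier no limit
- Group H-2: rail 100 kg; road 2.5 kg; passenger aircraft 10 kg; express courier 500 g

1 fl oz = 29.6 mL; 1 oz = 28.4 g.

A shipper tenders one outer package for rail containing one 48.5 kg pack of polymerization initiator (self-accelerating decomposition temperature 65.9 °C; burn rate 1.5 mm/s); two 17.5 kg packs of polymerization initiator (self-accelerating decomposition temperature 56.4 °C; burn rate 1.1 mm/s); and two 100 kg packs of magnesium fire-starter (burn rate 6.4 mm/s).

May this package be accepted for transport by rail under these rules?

Yes

With self-accelerating decomposition temperature 65.9 °C (< 75 °C), the polymerization initiator falls in Group H-2.
Polymerization initiator: self-accelerating decomposition temperature 56.4 °C < 75 °C → Group H-2 (Self-Reactive).
Burn rate 6.4 mm/s meets the Group H-3 criterion (Flammable Solid), so the magnesium fire-starter is Group H-3.
Total Group H-2: 48.5 kg + (two 17.5 kg packs = 35 kg) = 83.5 kg.
83.5 kg ≤ 100 kg (rail limit, Group H-2) — within limit.
Group H-3 quantity: two 100 kg packs = 200 kg.
That is within the Group H-3 rail limit of 250 kg.
Every hazard group is within its rail limit and no segregation rule is violated.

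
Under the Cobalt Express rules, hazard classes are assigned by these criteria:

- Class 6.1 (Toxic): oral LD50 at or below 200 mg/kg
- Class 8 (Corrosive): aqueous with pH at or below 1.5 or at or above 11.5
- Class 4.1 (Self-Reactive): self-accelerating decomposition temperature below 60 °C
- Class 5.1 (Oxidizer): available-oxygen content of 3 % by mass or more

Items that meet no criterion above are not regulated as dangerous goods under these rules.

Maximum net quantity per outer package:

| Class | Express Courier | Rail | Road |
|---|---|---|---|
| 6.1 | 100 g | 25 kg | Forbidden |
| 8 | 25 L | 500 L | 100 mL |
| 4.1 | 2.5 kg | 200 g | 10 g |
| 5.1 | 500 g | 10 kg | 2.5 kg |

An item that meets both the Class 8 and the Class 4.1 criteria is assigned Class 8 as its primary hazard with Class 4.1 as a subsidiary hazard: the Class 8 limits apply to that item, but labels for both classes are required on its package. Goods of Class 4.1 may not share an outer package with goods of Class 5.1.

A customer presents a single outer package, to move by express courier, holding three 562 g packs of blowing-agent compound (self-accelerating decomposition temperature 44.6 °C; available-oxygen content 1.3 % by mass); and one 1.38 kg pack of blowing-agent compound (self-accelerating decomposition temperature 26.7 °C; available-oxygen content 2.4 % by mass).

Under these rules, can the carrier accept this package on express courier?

Blowing-agent compound: self-accelerating decomposition temperature 44.6 °C < 60 °C → Class 4.1 (Self-Reactive).
Blowing-agent compound: self-accelerating decomposition temperature 26.7 °C < 60 °C → Class 4.1 (Self-Reactive).
Class 4.1 net quantity: (three 562 g packs = 1.686 kg) + 1.38 kg = 3.066 kg.
That exceeds the Class 4.1 express courier limit of 2.5 kg.

No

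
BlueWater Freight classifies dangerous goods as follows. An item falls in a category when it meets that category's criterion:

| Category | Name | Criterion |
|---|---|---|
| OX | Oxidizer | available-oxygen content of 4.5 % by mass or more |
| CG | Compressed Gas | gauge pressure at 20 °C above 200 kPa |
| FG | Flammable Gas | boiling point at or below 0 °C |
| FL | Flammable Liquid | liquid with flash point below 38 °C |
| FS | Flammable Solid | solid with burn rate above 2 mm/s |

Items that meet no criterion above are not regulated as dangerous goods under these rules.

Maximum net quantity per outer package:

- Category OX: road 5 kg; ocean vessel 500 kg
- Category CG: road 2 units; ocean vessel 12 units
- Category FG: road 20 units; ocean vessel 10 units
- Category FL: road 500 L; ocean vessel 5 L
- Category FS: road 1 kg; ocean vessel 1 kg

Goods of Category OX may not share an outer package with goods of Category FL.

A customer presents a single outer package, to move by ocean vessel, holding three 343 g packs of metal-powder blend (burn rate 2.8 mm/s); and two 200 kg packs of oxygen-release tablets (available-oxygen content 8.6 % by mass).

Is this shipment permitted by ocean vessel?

No

Burn rate 2.8 mm/s meets the Category FS criterion (Flammable Solid), so the metal-powder blend is Category FS.
The oxygen-release tablets have available-oxygen content 8.6 % by mass, which is ≥ 4.5 % by mass, so they are Category OX (Oxidizer).
Category OX quantity: two 200 kg packs = 400 kg.
400 kg is within the ocean vessel limit of 500 kg for Category OX.
Category FS quantity: three 343 g packs = 1.029 kg.
1.029 kg exceeds the ocean vessel limit of 1 kg for Category FS.
The segregation rule (Category OX with Category FL) does not apply to Category OX with Category FS.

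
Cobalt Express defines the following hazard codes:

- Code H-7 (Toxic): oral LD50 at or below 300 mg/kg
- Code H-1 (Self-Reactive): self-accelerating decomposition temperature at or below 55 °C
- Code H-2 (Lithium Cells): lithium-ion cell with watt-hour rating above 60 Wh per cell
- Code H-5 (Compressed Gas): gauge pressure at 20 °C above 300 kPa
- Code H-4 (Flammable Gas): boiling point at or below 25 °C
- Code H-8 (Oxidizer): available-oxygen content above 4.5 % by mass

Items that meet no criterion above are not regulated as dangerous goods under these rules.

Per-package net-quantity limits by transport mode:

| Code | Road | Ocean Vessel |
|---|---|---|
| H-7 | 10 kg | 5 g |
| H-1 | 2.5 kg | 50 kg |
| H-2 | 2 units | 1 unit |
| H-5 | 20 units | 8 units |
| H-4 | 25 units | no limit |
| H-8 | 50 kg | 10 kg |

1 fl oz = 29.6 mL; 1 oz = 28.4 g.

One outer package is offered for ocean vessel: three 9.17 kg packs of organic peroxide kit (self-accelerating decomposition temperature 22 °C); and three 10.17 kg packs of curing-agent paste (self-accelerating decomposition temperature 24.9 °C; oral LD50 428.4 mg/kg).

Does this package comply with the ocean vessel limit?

With self-accelerating decomposition temperature 22 °C (≤ 55 °C), the organic peroxide kit falls in Code H-1.
The curing-agent paste has self-accelerating decomposition temperature 24.9 °C, which is ≤ 55 °C, so it is Code H-1 (Self-Reactive).
Total Code H-1: (three 9.17 kg packs = 27.51 kg) + (three 10.17 kg packs = 30.51 kg) = 58.02 kg.
That exceeds the Code H-1 ocean vessel limit of 50 kg.

No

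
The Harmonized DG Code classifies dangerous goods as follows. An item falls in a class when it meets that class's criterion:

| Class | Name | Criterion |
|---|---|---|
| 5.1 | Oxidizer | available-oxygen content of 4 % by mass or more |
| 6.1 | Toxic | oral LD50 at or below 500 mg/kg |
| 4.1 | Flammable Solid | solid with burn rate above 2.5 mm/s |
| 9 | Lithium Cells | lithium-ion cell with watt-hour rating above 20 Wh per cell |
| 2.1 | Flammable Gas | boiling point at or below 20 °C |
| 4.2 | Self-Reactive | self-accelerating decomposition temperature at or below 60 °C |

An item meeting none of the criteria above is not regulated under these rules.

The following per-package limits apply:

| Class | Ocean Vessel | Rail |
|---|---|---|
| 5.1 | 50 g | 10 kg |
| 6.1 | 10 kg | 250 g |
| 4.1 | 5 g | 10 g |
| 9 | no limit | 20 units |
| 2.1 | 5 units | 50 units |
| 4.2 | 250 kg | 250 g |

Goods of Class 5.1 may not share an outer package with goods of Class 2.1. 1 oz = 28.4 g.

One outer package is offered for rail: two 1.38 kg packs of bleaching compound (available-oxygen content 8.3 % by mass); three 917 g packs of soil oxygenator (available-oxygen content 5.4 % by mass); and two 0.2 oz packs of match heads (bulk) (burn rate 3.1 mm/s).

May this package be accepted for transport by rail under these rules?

No

Bleaching compound: available-oxygen content 8.3 % by mass ≥ 4 % by mass → Class 5.1 (Oxidizer).
Soil oxygenator: available-oxygen content 5.4 % by mass ≥ 4 % by mass → Class 5.1 (Oxidizer).
Match heads (bulk): burn rate 3.1 mm/s > 2.5 mm/s → Class 4.1 (Flammable Solid).
Class 4.1 quantity: two 0.2 oz packs = 11.36 g.
11.36 g > 10 g (rail limit, Class 4.1) — over the limit.
Class 5.1 net quantity: (two 1.38 kg packs = 2.76 kg) + (three 917 g packs = 2.751 kg) = 5.511 kg.
5.511 kg ≤ 10 kg (rail limit, Class 5.1) — within limit.
The segregation rule (Class 5.1 with Class 2.1) does not apply to Class 4.1 with Class 5.1.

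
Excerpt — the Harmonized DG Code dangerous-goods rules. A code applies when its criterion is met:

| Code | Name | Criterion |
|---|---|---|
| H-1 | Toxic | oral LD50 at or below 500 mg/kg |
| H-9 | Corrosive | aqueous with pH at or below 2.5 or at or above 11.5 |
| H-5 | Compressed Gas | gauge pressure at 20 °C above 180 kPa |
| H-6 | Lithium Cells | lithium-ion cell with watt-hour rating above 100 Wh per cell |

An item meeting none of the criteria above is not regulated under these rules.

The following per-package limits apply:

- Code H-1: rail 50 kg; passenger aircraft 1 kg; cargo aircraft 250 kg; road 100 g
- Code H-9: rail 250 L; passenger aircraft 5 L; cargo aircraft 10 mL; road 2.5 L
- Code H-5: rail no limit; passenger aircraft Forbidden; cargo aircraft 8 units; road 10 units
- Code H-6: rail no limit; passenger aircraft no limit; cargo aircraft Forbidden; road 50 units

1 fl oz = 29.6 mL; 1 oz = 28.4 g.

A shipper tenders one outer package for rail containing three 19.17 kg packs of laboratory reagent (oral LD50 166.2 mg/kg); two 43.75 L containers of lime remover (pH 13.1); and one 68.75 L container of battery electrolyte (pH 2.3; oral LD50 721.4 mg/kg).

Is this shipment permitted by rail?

No

Laboratory reagent: oral LD50 166.2 mg/kg ≤ 500 mg/kg → Code H-1 (Toxic).
The lime remover has pH 13.1, which is ≥ 11.5, so it is Code H-9 (Corrosive).
Battery electrolyte: pH 2.3 ≤ 2.5 → Code H-9 (Corrosive).
Code H-1 quantity: three 19.17 kg packs = 57.51 kg.
57.51 kg > 50 kg (rail limit, Code H-1) — over the limit.
Total Code H-9: (two 43.75 L containers = 87.5 L) + 68.75 L = 156.25 L.
156.25 L is within the rail limit of 250 L for Code H-9.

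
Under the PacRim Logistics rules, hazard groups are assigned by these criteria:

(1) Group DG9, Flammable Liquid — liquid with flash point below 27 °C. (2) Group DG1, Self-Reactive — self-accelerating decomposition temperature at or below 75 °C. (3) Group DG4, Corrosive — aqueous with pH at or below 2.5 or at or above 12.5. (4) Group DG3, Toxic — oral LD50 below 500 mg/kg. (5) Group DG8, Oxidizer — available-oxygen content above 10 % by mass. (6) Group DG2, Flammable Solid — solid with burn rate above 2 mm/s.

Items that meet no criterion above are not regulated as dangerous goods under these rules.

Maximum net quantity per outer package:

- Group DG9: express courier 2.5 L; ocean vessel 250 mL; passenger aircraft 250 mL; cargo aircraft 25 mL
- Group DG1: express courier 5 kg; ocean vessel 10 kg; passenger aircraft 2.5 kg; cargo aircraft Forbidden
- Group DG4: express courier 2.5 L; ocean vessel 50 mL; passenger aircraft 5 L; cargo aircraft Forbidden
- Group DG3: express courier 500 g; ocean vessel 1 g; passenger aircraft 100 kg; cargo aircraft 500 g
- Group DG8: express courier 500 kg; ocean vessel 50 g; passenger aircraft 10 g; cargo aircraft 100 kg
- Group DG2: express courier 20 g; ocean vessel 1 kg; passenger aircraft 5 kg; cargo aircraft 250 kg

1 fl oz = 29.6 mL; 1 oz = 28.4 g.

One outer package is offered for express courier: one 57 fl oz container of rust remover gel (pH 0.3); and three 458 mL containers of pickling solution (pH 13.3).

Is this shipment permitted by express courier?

pH 0.3 meets the Group DG4 criterion (Corrosive), so the rust remover gel is Group DG4.
With pH 13.3 (≥ 12.5), the pickling solution falls in Group DG4.
Group DG4 net quantity: (one 57 fl oz container = 1687.2 mL) + (three 458 mL containers = 1.374 L) = 3061.2 mL.
3061.2 mL exceeds the express courier limit of 2.5 L for Group DG4.

No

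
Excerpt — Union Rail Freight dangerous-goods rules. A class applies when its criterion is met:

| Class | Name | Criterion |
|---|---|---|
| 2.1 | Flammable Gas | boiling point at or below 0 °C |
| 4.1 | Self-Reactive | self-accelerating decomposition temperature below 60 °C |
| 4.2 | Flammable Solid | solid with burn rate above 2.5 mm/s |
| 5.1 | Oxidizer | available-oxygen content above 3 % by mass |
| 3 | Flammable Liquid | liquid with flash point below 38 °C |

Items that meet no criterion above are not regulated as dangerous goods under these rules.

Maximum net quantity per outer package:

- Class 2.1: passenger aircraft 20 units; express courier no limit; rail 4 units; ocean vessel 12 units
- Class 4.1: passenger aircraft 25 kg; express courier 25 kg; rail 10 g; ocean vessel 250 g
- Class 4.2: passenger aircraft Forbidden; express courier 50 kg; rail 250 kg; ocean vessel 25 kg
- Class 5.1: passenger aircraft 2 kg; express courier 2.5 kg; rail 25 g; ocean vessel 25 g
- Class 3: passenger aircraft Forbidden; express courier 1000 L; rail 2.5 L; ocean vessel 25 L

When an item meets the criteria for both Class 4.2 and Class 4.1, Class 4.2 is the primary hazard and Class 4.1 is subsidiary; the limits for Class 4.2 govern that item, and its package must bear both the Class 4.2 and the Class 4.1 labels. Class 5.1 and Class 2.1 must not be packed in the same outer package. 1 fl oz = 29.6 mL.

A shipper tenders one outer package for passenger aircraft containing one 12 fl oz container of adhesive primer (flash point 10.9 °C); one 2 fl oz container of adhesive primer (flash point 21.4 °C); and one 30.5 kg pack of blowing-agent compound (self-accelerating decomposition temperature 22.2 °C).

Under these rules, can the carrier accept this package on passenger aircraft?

No

With flash point 10.9 °C (< 38 °C), the adhesive primer falls in Class 3.
The adhesive primer has flash point 21.4 °C, which is < 38 °C, so it is Class 3 (Flammable Liquid).
The blowing-agent compound has self-accelerating decomposition temperature 22.2 °C, which is < 60 °C, so it is Class 4.1 (Self-Reactive).
Total Class 3: (one 12 fl oz container = 355.2 mL) + (one 2 fl oz container = 59.2 mL) = 414.4 mL.
Class 3 is Forbidden by passenger aircraft.
Class 4.1 quantity: 30.5 kg.
30.5 kg > 25 kg (passenger aircraft limit, Class 4.1) — over the limit.
The segregation rule (Class 5.1 with Class 2.1) does not apply to Class 3 with Class 4.1.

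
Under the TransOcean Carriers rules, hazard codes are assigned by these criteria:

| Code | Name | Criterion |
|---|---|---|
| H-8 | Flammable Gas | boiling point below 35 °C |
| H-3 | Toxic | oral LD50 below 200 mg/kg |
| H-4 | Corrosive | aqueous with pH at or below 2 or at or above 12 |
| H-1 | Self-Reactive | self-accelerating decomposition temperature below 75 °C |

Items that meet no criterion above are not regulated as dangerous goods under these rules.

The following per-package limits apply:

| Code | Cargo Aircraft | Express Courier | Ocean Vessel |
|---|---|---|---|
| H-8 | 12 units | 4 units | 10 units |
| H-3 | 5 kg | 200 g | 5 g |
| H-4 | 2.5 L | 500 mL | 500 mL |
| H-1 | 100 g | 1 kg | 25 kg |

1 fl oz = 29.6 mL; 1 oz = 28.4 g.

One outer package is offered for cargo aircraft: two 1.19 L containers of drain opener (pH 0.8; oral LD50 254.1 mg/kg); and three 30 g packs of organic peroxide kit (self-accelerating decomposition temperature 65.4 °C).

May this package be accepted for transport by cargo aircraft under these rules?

Yes

With pH 0.8 (≤ 2), the drain opener falls in Code H-4.
Self-accelerating decomposition temperature 65.4 °C meets the Code H-1 criterion (Self-Reactive), so the organic peroxide kit is Code H-1.
Code H-1 quantity: three 30 g packs = 90 g.
90 g is within the cargo aircraft limit of 100 g for Code H-1.
Code H-4 quantity: two 1.19 L containers = 2.38 L.
2.38 L ≤ 2.5 L (cargo aircraft limit, Code H-4) — within limit.
Every hazard code is within its cargo aircraft limit and no segregation rule is violated.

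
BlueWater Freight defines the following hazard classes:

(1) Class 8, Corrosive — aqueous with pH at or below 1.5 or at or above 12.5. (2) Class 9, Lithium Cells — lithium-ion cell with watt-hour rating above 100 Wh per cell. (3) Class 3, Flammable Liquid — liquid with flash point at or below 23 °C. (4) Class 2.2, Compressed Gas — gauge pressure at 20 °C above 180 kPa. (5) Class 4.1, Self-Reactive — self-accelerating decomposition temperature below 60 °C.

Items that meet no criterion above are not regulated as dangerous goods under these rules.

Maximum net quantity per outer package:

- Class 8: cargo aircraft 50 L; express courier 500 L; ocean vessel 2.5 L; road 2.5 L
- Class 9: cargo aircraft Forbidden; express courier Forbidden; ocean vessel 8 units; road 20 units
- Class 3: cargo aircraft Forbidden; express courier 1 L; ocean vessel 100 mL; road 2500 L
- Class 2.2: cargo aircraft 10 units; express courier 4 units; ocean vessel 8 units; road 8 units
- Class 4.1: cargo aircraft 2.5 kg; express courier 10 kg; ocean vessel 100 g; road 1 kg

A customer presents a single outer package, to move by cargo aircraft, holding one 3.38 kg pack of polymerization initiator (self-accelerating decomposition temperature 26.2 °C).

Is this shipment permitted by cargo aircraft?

Self-accelerating decomposition temperature 26.2 °C meets the Class 4.1 criterion (Self-Reactive), so the polymerization initiator is Class 4.1.
Class 4.1 quantity: 3.38 kg.
That exceeds the Class 4.1 cargo aircraft limit of 2.5 kg.

No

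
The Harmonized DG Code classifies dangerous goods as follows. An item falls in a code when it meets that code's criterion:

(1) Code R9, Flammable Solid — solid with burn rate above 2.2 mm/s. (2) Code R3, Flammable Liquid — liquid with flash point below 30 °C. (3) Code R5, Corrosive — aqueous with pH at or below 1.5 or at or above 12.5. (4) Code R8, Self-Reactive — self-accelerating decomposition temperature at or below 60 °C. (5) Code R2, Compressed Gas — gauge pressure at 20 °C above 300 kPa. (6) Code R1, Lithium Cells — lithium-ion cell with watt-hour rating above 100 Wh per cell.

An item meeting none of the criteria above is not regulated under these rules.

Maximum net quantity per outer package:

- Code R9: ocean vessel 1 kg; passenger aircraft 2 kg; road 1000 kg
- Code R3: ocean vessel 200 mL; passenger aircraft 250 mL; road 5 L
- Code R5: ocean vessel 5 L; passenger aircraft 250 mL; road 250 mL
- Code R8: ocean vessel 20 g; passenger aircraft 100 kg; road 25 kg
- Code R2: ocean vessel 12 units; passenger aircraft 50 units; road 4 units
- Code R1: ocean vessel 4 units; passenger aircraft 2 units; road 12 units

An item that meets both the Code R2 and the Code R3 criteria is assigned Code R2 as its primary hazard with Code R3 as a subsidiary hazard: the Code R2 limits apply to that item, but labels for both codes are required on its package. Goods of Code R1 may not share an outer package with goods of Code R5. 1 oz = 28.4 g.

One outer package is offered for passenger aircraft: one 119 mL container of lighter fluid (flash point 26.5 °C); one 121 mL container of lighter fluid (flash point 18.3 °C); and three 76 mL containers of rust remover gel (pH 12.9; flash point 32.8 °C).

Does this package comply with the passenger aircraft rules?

With flash point 26.5 °C (< 30 °C), the lighter fluid falls in Code R3.
Lighter fluid: flash point 18.3 °C < 30 °C → Code R3 (Flammable Liquid).
With pH 12.9 (≥ 12.5), the rust remover gel falls in Code R5.
Code R3 net quantity: 119 mL + 121 mL = 240 mL.
240 mL is within the passenger aircraft limit of 250 mL for Code R3.
Code R5 quantity: three 76 mL containers = 228 mL.
228 mL ≤ 250 mL (passenger aircraft limit, Code R5) — within limit.
The segregation rule (Code R1 with Code R5) does not apply to Code R3 with Code R5.
Every hazard code is within its passenger aircraft limit and no segregation rule is violated.

Yes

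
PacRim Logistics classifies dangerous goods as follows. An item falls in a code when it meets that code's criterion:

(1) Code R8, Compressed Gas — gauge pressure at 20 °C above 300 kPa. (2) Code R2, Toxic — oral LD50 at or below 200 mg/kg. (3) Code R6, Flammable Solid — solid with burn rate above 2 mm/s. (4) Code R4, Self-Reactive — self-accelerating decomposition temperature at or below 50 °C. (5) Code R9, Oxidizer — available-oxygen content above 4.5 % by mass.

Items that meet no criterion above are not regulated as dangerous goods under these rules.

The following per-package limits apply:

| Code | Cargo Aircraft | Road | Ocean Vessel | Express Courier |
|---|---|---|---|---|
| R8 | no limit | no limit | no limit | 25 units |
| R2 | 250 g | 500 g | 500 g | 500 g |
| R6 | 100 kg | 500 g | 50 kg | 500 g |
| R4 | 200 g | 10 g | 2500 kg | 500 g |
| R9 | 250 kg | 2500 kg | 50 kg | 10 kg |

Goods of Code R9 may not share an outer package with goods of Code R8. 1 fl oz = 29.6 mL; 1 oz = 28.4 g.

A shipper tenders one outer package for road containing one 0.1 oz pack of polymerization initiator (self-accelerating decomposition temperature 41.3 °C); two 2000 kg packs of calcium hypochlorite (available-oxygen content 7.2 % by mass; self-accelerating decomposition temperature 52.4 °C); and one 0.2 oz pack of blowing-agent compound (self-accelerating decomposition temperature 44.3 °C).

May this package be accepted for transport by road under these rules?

No

Self-accelerating decomposition temperature 41.3 °C meets the Code R4 criterion (Self-Reactive), so the polymerization initiator is Code R4.
With available-oxygen content 7.2 % by mass (> 4.5 % by mass), the calcium hypochlorite falls in Code R9.
Self-accelerating decomposition temperature 44.3 °C meets the Code R4 criterion (Self-Reactive), so the blowing-agent compound is Code R4.
Total Code R4: (one 0.1 oz pack = 2.84 g) + (one 0.2 oz pack = 5.68 g) = 8.52 g.
8.52 g ≤ 10 g (road limit, Code R4) — within limit.
Code R9 quantity: two 2000 kg packs = 4000 kg.
4000 kg > 2500 kg (road limit, Code R9) — over the limit.
The segregation rule (Code R9 with Code R8) does not apply to Code R4 with Code R9.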